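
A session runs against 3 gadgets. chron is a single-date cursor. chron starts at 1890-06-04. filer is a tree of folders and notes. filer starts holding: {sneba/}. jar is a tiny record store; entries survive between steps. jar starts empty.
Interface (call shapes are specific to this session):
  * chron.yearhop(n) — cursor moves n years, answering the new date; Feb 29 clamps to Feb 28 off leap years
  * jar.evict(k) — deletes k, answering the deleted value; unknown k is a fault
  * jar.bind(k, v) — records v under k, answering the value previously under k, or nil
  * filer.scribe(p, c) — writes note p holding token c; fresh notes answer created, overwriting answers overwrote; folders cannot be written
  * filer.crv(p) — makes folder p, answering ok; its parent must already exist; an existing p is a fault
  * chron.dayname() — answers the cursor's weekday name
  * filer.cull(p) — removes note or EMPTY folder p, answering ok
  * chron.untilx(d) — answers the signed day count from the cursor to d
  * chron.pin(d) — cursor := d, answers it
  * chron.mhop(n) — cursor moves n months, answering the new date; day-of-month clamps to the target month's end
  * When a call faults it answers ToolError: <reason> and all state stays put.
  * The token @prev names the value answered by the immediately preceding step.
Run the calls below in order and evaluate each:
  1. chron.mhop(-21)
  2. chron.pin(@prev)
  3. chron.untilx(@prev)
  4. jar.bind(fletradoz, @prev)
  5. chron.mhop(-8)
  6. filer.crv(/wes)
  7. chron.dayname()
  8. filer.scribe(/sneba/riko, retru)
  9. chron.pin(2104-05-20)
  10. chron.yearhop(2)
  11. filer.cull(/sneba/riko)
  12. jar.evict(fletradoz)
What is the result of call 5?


-> chron.mhop(n='-21')
<- 1888-09-04
-> chron.pin(d='@prev')
<- 1888-09-04
-> chron.untilx(d='@prev')
<- 0
-> jar.bind(k='fletradoz', v='@prev')
<- nil
-> chron.mhop(n='-8')
<- 1888-01-04
-> filer.crv(p='/wes')
<- ok
-> chron.dayname()
<- Wednesday
-> filer.scribe(p='/sneba/riko', c='retru')
<- created
-> chron.pin(d='2104-05-20')
<- 2104-05-20
-> chron.yearhop(n='2')
<- 2106-05-20
-> filer.cull(p='/sneba/riko')
<- ok
-> jar.evict(k='fletradoz')
<- 0

Answer: 1888-01-04


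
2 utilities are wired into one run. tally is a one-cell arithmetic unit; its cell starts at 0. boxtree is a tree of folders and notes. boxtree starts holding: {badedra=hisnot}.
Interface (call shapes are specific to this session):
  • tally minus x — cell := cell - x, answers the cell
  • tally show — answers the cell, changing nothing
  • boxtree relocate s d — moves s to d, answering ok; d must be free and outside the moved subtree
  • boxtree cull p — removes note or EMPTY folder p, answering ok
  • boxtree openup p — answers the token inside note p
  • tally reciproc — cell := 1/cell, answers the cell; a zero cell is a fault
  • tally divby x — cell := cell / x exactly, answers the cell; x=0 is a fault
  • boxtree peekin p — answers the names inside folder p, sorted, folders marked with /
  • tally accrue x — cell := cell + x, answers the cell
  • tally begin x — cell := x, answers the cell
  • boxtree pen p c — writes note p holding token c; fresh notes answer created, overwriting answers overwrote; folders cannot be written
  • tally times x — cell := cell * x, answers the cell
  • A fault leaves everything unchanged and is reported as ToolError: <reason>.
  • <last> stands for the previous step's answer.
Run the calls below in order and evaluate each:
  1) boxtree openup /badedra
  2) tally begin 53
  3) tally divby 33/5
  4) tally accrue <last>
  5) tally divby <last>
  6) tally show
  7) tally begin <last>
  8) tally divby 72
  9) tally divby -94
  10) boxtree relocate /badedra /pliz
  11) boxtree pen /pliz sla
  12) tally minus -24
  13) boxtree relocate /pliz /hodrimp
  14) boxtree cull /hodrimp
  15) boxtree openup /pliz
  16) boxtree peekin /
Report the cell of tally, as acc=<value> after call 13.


# boxtree openup(/badedra) ~> hisnot
# tally begin(53) ~> 53
# tally divby(33/5) ~> 265/33
# tally accrue(<last>) ~> 530/33
# tally divby(<last>) ~> 1
# tally show() ~> 1
# tally begin(<last>) ~> 1
# tally divby(72) ~> 1/72
# tally divby(-94) ~> -1/6768
# boxtree relocate(/badedra, /pliz) ~> ok
# boxtree pen(/pliz, sla) ~> overwrote
# tally minus(-24) ~> 162431/6768
# boxtree relocate(/pliz, /hodrimp) ~> ok
# boxtree cull(/hodrimp) ~> ok
# boxtree openup(/pliz) ~> ToolError: not found
# boxtree peekin(/) ~> []

Answer: acc=162431/6768


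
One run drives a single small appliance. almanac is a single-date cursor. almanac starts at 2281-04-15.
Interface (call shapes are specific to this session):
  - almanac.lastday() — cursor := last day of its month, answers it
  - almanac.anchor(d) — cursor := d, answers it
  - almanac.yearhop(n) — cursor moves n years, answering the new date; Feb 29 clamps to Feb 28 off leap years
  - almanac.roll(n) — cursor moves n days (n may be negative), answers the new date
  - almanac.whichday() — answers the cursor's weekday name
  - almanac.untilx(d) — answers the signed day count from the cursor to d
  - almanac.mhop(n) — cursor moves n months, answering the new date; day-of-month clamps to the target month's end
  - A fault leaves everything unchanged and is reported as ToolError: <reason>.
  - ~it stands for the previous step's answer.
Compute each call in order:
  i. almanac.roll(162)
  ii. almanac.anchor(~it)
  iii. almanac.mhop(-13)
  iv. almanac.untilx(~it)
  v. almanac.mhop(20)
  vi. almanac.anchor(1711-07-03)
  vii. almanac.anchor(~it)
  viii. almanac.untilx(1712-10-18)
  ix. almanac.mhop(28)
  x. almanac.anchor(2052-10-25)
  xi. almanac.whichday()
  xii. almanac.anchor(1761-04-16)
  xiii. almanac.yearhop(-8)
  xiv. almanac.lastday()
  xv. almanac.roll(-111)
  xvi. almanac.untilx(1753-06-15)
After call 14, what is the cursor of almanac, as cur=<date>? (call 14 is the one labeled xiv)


Answer: cur=1753-04-30

Derivation:
Invoking roll using n=162, which returns 2281-09-24.
I invoke anchor using d=~it, — result: 2281-09-24.
I call mhop using n=-13: 2280-08-24.
Now I run untilx using d=~it, and get 0.
Calling mhop using n=20, — result: 2282-04-24.
Then anchor using d=1711-07-03: 1711-07-03.
Using anchor using d=~it, yielding 1711-07-03.
Calling untilx using d=1712-10-18, and observe 473.
Using mhop using n=28, and see 1713-11-03.
I run anchor using d=2052-10-25: 2052-10-25.
I try whichday, giving Friday.
I try anchor using d=1761-04-16: 1761-04-16.
Next I call yearhop using n=-8, → 1753-04-16.
I try lastday(): 1753-04-30.
I use roll using n=-111, giving 1753-01-09.
I invoke untilx using d=1753-06-15: 157.


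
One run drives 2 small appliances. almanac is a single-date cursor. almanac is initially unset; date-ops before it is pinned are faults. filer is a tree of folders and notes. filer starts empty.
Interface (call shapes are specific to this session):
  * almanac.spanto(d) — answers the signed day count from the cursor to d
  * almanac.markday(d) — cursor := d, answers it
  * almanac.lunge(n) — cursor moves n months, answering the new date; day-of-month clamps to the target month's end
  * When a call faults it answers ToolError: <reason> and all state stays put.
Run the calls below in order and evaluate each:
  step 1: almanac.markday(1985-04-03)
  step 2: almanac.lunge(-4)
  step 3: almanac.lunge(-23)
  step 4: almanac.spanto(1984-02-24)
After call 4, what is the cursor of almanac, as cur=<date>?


→ almanac.markday(d=1985-04-03)
← 1985-04-03
→ almanac.lunge(n=-4)
← 1984-12-03
→ almanac.lunge(n=-23)
← 1983-01-03
→ almanac.spanto(d=1984-02-24)
← 417

Answer: cur=1983-01-03


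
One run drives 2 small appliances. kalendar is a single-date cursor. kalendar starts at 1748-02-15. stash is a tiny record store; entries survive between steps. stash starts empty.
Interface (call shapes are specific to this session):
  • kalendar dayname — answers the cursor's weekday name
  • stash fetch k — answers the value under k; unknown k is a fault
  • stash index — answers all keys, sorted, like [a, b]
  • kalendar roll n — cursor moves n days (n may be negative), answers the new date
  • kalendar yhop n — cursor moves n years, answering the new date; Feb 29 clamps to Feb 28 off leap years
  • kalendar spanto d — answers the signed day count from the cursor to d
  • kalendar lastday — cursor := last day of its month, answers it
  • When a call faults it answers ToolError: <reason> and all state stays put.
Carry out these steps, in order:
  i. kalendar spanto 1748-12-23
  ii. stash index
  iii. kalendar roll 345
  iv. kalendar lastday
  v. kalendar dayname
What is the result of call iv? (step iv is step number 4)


> kalendar spanto 1748-12-23
:: 312
> stash index
:: []
> kalendar roll 345
:: 1749-01-25
> kalendar lastday
:: 1749-01-31
> kalendar dayname
:: Friday

Answer: 1749-01-31


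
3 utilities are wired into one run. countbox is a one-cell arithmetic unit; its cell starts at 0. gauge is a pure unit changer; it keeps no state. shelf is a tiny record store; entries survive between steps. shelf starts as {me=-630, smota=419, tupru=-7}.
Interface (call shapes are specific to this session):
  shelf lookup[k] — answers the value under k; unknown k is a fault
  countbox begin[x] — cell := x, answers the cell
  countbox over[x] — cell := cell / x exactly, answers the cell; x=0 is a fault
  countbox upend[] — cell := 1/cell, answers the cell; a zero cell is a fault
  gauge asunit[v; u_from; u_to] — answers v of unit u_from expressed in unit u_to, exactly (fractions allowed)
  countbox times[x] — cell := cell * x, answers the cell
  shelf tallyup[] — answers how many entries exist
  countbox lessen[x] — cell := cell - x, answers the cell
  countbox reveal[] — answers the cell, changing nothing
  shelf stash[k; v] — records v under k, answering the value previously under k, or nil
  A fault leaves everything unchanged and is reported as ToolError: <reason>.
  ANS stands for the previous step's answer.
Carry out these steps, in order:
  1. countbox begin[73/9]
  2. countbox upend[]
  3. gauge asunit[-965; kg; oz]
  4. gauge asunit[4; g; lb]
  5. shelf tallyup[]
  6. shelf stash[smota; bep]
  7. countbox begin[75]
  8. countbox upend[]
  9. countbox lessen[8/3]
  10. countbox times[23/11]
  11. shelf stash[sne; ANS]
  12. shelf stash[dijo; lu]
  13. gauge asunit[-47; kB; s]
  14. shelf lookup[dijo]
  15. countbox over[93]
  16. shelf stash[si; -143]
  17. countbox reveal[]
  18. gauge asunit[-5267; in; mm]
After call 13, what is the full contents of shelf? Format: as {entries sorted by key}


Answer: {dijo=lu, me=-630, smota=bep, sne=-4577/825, tupru=-7}

Derivation:
CALL countbox begin[x→73/9]
RET  73/9
CALL countbox upend[]
RET  9/73
CALL gauge asunit[v→-965; u_from→kg; u_to→oz]
RET  -1544000000000/45359237
CALL gauge asunit[v→4; u_from→g; u_to→lb]
RET  400000/45359237
CALL shelf tallyup[]
RET  3
CALL shelf stash[k→smota; v→bep]
RET  419
CALL countbox begin[x→75]
RET  75
CALL countbox upend[]
RET  1/75
CALL countbox lessen[x→8/3]
RET  -199/75
CALL countbox times[x→23/11]
RET  -4577/825
CALL shelf stash[k→sne; v→ANS]
RET  nil
CALL shelf stash[k→dijo; v→lu]
RET  nil
CALL gauge asunit[v→-47; u_from→kB; u_to→s]
RET  ToolError: incompatible units
CALL shelf lookup[k→dijo]
RET  lu
CALL countbox over[x→93]
RET  -4577/76725
CALL shelf stash[k→si; v→-143]
RET  nil
CALL countbox reveal[]
RET  -4577/76725
CALL gauge asunit[v→-5267; u_from→in; u_to→mm]
RET  -668909/5


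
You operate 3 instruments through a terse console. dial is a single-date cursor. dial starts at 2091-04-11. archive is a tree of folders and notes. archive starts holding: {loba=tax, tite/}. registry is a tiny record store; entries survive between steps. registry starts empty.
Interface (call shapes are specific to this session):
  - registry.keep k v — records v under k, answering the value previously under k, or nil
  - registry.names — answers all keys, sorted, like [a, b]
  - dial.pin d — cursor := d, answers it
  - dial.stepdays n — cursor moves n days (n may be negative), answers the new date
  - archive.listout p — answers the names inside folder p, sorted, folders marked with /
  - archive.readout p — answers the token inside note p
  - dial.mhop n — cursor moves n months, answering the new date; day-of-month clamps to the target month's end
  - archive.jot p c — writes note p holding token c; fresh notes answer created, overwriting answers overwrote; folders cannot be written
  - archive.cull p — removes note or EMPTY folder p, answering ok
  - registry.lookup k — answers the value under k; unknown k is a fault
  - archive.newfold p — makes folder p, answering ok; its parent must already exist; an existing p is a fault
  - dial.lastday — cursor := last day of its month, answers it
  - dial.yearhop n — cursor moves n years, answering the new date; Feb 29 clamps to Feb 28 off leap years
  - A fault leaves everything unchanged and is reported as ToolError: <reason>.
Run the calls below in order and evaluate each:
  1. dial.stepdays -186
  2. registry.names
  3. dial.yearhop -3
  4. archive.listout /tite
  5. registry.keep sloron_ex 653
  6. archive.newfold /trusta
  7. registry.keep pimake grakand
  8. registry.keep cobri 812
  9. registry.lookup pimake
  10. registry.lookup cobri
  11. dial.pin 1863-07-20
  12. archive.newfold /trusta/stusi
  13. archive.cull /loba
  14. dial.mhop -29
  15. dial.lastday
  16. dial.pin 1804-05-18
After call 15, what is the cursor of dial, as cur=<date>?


Answer: cur=1861-02-28

Derivation:
[in] stepdays -186
:: 2090-10-07
[in] names
:: []
[in] yearhop -3
:: 2087-10-07
[in] listout /tite
:: []
[in] keep sloron_ex 653
:: nil
[in] newfold /trusta
:: ok
[in] keep pimake grakand
:: nil
[in] keep cobri 812
:: nil
[in] lookup pimake
:: grakand
[in] lookup cobri
:: 812
[in] pin 1863-07-20
:: 1863-07-20
[in] newfold /trusta/stusi
:: ok
[in] cull /loba
:: ok
[in] mhop -29
:: 1861-02-20
[in] lastday
:: 1861-02-28
[in] pin 1804-05-18
:: 1804-05-18


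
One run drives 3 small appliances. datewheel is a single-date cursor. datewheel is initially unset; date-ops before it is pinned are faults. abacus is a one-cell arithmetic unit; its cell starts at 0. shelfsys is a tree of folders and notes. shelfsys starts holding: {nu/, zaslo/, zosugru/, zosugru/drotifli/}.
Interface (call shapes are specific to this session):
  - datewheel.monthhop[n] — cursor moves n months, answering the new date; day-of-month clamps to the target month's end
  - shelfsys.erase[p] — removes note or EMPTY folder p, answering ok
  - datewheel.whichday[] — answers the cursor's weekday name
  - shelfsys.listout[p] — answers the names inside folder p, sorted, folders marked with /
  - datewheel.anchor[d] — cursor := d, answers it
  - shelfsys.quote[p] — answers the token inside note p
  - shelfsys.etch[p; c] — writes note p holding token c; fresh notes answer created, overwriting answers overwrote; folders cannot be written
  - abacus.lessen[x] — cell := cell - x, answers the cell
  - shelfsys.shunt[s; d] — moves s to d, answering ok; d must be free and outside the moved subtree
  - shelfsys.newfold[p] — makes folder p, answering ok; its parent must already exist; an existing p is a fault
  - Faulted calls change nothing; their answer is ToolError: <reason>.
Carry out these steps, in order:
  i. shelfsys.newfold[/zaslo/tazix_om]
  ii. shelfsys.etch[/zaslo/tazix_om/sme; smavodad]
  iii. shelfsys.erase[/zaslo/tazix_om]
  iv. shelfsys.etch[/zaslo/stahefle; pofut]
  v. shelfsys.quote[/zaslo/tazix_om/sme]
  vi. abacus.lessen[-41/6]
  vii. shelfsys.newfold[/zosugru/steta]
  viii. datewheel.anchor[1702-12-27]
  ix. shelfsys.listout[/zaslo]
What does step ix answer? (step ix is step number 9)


# newfold(p=/zaslo/tazix_om) == ok
# etch(p=/zaslo/tazix_om/sme, c=smavodad) == created
# erase(p=/zaslo/tazix_om) == ToolError: not empty
# etch(p=/zaslo/stahefle, c=pofut) == created
# quote(p=/zaslo/tazix_om/sme) == smavodad
# lessen(x=-41/6) == 41/6
# newfold(p=/zosugru/steta) == ok
# anchor(d=1702-12-27) == 1702-12-27
# listout(p=/zaslo) == [stahefle, tazix_om/]

Answer: [stahefle, tazix_om/]


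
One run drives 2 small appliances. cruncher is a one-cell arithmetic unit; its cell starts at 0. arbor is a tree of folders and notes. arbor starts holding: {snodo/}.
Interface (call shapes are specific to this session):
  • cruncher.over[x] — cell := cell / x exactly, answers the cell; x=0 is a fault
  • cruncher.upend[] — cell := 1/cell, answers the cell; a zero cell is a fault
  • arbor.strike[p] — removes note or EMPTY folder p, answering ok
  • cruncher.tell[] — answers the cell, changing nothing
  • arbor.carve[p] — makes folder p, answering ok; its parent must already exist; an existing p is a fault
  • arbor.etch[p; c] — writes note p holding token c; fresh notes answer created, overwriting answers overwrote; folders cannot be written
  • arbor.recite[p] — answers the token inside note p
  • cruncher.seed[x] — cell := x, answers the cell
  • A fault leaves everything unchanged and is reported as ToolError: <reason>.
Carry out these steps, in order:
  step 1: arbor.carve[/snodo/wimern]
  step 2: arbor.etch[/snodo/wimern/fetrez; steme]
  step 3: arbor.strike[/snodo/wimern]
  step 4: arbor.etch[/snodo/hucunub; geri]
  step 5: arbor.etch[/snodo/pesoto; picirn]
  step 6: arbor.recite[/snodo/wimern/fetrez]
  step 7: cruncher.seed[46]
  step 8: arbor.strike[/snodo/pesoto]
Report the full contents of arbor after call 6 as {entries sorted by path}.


-- 1. arbor.carve(p→/snodo/wimern) == ok
-- 2. arbor.etch(p→/snodo/wimern/fetrez, c→steme) == created
-- 3. arbor.strike(p→/snodo/wimern) == ToolError: not empty
-- 4. arbor.etch(p→/snodo/hucunub, c→geri) == created
-- 5. arbor.etch(p→/snodo/pesoto, c→picirn) == created
-- 6. arbor.recite(p→/snodo/wimern/fetrez) == steme
-- 7. cruncher.seed(x→46) == 46
-- 8. arbor.strike(p→/snodo/pesoto) == ok

Answer: {snodo/, snodo/hucunub=geri, snodo/pesoto=picirn, snodo/wimern/, snodo/wimern/fetrez=steme}


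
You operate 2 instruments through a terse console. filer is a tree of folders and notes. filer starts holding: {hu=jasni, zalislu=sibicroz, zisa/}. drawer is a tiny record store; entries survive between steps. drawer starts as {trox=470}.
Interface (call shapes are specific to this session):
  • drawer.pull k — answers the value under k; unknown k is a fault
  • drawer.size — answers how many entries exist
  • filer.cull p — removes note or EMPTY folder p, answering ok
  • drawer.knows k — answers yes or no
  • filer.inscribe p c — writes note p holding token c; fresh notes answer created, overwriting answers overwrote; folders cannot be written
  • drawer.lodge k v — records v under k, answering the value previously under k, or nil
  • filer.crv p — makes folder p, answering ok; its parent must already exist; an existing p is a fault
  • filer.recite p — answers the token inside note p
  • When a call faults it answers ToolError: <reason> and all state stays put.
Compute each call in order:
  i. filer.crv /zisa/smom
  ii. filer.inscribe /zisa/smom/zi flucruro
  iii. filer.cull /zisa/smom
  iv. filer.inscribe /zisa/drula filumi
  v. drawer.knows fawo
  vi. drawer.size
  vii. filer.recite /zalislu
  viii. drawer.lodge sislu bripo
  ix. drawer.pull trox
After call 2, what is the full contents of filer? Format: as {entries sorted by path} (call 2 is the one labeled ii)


CALL filer.crv[p='/zisa/smom']
RET  ok
CALL filer.inscribe[p='/zisa/smom/zi'; c='flucruro']
RET  created
CALL filer.cull[p='/zisa/smom']
RET  ToolError: not empty
CALL filer.inscribe[p='/zisa/drula'; c='filumi']
RET  created
CALL drawer.knows[k='fawo']
RET  no
CALL drawer.size[]
RET  1
CALL filer.recite[p='/zalislu']
RET  sibicroz
CALL drawer.lodge[k='sislu'; v='bripo']
RET  nil
CALL drawer.pull[k='trox']
RET  470

Answer: {hu=jasni, zalislu=sibicroz, zisa/, zisa/smom/, zisa/smom/zi=flucruro}


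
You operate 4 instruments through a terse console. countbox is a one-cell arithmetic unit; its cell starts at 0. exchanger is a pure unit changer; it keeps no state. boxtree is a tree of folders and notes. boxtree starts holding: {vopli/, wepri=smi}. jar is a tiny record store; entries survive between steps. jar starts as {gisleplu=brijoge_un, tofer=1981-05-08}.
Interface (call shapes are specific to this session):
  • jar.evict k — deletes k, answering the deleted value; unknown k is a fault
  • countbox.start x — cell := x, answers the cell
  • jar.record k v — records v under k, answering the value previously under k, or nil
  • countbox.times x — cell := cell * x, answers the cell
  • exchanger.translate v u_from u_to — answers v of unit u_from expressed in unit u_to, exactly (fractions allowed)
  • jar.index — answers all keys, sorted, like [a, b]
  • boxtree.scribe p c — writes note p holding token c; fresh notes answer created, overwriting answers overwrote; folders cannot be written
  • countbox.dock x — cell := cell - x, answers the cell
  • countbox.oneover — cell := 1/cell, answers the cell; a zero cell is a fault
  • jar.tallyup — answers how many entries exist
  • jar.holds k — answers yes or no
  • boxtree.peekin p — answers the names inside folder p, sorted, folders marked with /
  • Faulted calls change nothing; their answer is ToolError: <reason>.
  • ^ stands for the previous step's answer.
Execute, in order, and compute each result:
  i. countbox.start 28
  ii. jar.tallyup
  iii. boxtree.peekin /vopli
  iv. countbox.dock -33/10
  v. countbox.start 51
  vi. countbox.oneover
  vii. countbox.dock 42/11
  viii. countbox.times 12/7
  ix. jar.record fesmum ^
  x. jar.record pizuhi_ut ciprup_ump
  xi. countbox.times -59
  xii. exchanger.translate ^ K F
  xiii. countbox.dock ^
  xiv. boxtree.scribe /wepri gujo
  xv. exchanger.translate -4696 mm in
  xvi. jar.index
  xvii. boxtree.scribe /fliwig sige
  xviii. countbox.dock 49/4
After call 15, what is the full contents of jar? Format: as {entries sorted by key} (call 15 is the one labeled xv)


Answer: {fesmum=-8524/1309, gisleplu=brijoge_un, pizuhi_ut=ciprup_ump, tofer=1981-05-08}

Derivation:
-- 1. countbox.start(x→28) : 28
-- 2. jar.tallyup() : 2
-- 3. boxtree.peekin(p→/vopli) : []
-- 4. countbox.dock(x→-33/10) : 313/10
-- 5. countbox.start(x→51) : 51
-- 6. countbox.oneover() : 1/51
-- 7. countbox.dock(x→42/11) : -2131/561
-- 8. countbox.times(x→12/7) : -8524/1309
-- 9. jar.record(k→fesmum, v→^) : nil
-- 10. jar.record(k→pizuhi_ut, v→ciprup_ump) : nil
-- 11. countbox.times(x→-59) : 502916/1309
-- 12. exchanger.translate(v→^, u_from→K, u_to→F) : 30354077/130900
-- 13. countbox.dock(x→^) : 19937523/130900
-- 14. boxtree.scribe(p→/wepri, c→gujo) : overwrote
-- 15. exchanger.translate(v→-4696, u_from→mm, u_to→in) : -23480/127
-- 16. jar.index() : [fesmum, gisleplu, pizuhi_ut, tofer]
-- 17. boxtree.scribe(p→/fliwig, c→sige) : created
-- 18. countbox.dock(x→49/4) : 9166999/65450


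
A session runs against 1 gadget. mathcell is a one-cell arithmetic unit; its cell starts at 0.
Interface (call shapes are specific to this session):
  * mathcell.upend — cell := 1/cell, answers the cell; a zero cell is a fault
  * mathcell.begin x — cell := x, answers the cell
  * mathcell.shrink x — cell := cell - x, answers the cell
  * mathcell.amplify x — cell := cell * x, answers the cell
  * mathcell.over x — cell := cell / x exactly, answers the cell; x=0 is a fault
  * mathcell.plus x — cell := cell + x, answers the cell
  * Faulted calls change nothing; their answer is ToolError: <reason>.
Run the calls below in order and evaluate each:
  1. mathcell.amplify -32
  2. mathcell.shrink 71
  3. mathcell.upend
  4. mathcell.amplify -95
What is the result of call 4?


Answer: 95/71

Derivation:
I invoke amplify passing x=-32, which returns 0.
I try shrink passing x=71, — result: -71.
Now I run upend, giving -1/71.
Next I call amplify passing x=-95, and observe 95/71.


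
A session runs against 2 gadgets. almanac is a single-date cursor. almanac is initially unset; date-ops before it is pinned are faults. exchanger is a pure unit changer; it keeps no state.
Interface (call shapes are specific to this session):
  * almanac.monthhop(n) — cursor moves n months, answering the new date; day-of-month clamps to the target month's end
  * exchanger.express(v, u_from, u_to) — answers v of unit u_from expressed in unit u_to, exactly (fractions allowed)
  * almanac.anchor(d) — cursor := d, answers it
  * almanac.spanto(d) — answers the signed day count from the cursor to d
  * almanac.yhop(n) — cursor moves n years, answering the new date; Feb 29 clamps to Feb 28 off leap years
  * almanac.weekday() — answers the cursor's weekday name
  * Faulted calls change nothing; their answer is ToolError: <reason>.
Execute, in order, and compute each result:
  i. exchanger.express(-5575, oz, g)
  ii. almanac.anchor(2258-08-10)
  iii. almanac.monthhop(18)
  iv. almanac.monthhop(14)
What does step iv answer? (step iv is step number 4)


Answer: 2261-04-10

Derivation:
# 1. exchanger.express(v='-5575', u_from='oz', u_to='g') : -10115109851/64000
# 2. almanac.anchor(d='2258-08-10') : 2258-08-10
# 3. almanac.monthhop(n='18') : 2260-02-10
# 4. almanac.monthhop(n='14') : 2261-04-10


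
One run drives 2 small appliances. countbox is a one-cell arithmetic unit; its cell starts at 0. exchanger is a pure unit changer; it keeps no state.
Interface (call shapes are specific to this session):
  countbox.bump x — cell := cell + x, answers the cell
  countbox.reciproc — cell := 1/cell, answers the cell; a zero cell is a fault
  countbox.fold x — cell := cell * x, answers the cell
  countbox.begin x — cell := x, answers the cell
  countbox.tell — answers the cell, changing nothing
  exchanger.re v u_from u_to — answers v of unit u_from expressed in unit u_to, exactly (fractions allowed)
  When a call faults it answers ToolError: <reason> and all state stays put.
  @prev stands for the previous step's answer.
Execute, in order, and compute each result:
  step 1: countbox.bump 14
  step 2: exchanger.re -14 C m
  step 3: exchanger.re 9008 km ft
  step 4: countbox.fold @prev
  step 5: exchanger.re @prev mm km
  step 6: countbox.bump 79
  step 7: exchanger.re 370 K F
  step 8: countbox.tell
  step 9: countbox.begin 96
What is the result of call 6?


Answer: 157640030099/381

Derivation:
==> bump(x→14)
<== 14
==> re(v→-14, u_from→C, u_to→m)
<== ToolError: incompatible units
==> re(v→9008, u_from→km, u_to→ft)
<== 11260000000/381
==> fold(x→@prev)
<== 157640000000/381
==> re(v→@prev, u_from→mm, u_to→km)
<== 157640/381
==> bump(x→79)
<== 157640030099/381
==> re(v→370, u_from→K, u_to→F)
<== 20633/100
==> tell()
<== 157640030099/381
==> begin(x→96)
<== 96


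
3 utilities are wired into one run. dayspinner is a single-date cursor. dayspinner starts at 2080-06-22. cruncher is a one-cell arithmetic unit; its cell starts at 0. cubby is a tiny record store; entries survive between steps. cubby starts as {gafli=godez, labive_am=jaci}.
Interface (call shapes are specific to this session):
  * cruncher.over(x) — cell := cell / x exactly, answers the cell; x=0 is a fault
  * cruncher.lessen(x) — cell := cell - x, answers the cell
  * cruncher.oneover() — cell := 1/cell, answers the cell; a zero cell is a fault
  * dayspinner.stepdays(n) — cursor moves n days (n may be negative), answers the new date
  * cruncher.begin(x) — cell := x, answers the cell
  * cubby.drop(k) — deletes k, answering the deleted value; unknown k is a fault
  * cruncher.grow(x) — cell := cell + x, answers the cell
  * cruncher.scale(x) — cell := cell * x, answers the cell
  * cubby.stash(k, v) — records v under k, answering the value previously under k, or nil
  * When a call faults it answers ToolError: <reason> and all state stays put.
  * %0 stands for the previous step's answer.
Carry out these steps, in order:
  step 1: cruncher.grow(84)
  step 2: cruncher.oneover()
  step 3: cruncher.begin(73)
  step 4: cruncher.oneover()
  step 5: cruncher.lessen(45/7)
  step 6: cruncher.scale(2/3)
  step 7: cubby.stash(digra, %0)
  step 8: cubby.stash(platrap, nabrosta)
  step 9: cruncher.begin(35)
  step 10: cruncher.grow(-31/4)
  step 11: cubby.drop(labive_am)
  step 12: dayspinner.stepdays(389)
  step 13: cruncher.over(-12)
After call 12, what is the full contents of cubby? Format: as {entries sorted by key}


Using cruncher.grow(x='84'), — result: 84.
Calling cruncher.oneover(), which returns 1/84.
Invoking cruncher.begin(x='73'), and observe 73.
I use cruncher.oneover, which returns 1/73.
I call cruncher.lessen(x='45/7'), giving -3278/511.
Next I call cruncher.scale(x='2/3'), → -6556/1533.
Calling cubby.stash(k='digra', v='%0'), giving nil.
I invoke cubby.stash(k='platrap', v='nabrosta'): nil.
I run cruncher.begin(x='35'), → 35.
I invoke cruncher.grow(x='-31/4'): 109/4.
I run cubby.drop(k='labive_am'), and see jaci.
Calling dayspinner.stepdays(n='389'), and see 2081-07-16.
Now I run cruncher.over(x='-12'): -109/48.

Answer: {digra=-6556/1533, gafli=godez, platrap=nabrosta}


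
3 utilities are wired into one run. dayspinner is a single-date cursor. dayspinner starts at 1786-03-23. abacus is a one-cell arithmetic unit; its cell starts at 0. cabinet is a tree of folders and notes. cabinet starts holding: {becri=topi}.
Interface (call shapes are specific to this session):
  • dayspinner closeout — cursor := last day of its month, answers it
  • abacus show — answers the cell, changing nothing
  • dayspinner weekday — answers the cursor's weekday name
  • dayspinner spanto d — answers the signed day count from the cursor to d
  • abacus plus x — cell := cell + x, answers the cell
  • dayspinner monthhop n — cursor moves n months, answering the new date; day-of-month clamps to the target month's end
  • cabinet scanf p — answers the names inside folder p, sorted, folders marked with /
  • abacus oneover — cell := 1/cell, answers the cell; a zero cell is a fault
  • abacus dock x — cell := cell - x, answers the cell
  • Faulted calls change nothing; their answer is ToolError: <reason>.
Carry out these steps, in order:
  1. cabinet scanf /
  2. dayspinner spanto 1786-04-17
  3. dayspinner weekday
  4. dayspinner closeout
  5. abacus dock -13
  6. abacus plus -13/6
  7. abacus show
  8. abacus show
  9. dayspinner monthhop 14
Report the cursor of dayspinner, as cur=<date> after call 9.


# 1. cabinet scanf(p→/) : [becri]
# 2. dayspinner spanto(d→1786-04-17) : 25
# 3. dayspinner weekday() : Thursday
# 4. dayspinner closeout() : 1786-03-31
# 5. abacus dock(x→-13) : 13
# 6. abacus plus(x→-13/6) : 65/6
# 7. abacus show() : 65/6
# 8. abacus show() : 65/6
# 9. dayspinner monthhop(n→14) : 1787-05-31

Answer: cur=1787-05-31


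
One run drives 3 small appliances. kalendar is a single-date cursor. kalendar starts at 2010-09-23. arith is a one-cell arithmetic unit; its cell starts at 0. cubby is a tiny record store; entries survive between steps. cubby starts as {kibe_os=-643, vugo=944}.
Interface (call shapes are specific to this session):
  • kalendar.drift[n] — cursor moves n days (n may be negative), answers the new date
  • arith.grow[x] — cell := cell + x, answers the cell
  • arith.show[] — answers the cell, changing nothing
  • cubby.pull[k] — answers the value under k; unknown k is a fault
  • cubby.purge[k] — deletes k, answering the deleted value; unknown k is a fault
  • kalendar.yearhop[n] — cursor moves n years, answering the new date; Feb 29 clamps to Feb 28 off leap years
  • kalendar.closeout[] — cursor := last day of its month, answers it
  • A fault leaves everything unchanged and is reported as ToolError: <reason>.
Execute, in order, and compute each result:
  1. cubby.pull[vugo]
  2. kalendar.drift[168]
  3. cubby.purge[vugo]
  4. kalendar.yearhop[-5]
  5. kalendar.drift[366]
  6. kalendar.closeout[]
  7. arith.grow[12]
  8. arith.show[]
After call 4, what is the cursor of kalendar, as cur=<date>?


Answer: cur=2006-03-10

Derivation:
[in] pull k=vugo
  944
[in] drift n=168
  2011-03-10
[in] purge k=vugo
  944
[in] yearhop n=-5
  2006-03-10
[in] drift n=366
  2007-03-11
[in] closeout
  2007-03-31
[in] grow x=12
  12
[in] show
  12


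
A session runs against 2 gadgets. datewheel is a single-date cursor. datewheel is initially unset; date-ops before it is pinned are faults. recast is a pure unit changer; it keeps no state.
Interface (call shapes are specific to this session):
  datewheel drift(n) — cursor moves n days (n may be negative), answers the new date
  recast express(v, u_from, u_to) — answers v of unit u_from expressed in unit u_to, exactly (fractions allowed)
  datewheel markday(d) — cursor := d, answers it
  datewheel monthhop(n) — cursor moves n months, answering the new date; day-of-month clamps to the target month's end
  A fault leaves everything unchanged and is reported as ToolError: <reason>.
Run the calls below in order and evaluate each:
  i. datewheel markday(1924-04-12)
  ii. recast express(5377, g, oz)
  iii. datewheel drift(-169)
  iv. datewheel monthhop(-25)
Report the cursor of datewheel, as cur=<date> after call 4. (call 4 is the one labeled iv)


Answer: cur=1921-09-26

Derivation:
-- datewheel markday(d: 1924-04-12) ~> 1924-04-12
-- recast express(v: 5377, u_from: g, u_to: oz) ~> 8603200000/45359237
-- datewheel drift(n: -169) ~> 1923-10-26
-- datewheel monthhop(n: -25) ~> 1921-09-26


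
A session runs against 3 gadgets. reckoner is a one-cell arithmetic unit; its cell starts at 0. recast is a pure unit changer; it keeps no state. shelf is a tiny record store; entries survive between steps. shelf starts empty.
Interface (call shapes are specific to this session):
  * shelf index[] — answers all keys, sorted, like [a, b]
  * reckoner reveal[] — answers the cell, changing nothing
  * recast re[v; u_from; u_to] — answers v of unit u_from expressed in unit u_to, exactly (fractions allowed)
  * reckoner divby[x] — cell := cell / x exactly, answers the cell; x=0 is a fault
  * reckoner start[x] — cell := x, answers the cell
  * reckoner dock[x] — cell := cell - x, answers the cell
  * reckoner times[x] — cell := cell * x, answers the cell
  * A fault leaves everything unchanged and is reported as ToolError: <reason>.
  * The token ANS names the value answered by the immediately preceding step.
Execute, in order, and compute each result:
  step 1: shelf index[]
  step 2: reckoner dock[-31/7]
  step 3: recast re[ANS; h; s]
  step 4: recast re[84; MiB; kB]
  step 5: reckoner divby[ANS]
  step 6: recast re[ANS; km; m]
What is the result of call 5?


-- shelf index() -> []
-- reckoner dock(x='-31/7') -> 31/7
-- recast re(v='ANS', u_from='h', u_to='s') -> 111600/7
-- recast re(v='84', u_from='MiB', u_to='kB') -> 11010048/125
-- reckoner divby(x='ANS') -> 3875/77070336
-- recast re(v='ANS', u_from='km', u_to='m') -> 484375/9633792

Answer: 3875/77070336


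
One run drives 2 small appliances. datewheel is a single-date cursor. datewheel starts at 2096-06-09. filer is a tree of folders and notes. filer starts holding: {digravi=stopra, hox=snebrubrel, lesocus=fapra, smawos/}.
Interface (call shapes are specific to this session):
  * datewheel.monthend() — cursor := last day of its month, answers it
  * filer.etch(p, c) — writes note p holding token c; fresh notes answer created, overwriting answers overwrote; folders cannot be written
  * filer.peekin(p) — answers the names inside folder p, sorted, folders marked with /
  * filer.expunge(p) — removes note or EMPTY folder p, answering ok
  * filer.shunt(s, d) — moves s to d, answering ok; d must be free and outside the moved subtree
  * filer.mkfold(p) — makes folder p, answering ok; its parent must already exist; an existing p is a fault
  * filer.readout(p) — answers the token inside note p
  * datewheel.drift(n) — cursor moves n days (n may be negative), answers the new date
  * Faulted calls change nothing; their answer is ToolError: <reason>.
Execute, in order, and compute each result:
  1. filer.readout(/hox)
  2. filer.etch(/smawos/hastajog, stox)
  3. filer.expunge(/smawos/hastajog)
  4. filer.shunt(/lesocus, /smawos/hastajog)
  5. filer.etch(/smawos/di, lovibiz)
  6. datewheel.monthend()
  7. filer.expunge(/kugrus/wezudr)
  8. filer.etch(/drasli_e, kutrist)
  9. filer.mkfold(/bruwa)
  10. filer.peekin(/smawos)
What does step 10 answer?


Answer: [di, hastajog]

Derivation:
-> readout(p=/hox)
<- snebrubrel
-> etch(p=/smawos/hastajog, c=stox)
<- created
-> expunge(p=/smawos/hastajog)
<- ok
-> shunt(s=/lesocus, d=/smawos/hastajog)
<- ok
-> etch(p=/smawos/di, c=lovibiz)
<- created
-> monthend()
<- 2096-06-30
-> expunge(p=/kugrus/wezudr)
<- ToolError: not found
-> etch(p=/drasli_e, c=kutrist)
<- created
-> mkfold(p=/bruwa)
<- ok
-> peekin(p=/smawos)
<- [di, hastajog]


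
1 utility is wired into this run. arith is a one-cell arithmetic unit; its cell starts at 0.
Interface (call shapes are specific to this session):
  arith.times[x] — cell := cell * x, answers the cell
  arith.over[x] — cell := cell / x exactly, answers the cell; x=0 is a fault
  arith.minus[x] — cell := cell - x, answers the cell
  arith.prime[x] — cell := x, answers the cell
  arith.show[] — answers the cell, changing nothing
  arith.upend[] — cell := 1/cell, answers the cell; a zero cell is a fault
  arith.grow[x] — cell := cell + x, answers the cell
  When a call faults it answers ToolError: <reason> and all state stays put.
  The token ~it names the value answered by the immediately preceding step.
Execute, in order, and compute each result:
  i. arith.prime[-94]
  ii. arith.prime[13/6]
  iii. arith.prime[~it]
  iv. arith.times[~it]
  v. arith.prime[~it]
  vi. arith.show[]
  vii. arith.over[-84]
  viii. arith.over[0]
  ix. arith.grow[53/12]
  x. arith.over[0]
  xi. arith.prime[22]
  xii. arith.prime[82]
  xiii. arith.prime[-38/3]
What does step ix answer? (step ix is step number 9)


Answer: 13187/3024

Derivation:
>>> prime x=-94
:: -94
>>> prime x=13/6
:: 13/6
>>> prime x=~it
:: 13/6
>>> times x=~it
:: 169/36
>>> prime x=~it
:: 169/36
>>> show
:: 169/36
>>> over x=-84
:: -169/3024
>>> over x=0
:: ToolError: division by zero
>>> grow x=53/12
:: 13187/3024
>>> over x=0
:: ToolError: division by zero
>>> prime x=22
:: 22
>>> prime x=82
:: 82
>>> prime x=-38/3
:: -38/3


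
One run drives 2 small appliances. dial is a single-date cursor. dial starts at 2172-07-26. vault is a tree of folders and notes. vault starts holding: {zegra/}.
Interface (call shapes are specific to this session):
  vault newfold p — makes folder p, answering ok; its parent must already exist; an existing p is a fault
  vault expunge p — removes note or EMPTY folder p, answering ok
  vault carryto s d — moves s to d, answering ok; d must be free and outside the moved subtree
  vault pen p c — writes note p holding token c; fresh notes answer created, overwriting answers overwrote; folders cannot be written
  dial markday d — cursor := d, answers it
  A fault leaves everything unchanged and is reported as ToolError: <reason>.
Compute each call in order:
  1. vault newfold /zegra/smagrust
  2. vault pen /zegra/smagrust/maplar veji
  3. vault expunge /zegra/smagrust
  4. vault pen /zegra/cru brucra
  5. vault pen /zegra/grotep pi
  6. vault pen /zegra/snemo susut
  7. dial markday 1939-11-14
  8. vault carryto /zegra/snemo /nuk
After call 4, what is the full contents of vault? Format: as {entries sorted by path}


>> vault newfold(/zegra/smagrust)
<< ok
>> vault pen(/zegra/smagrust/maplar, veji)
<< created
>> vault expunge(/zegra/smagrust)
<< ToolError: not empty
>> vault pen(/zegra/cru, brucra)
<< created
>> vault pen(/zegra/grotep, pi)
<< created
>> vault pen(/zegra/snemo, susut)
<< created
>> dial markday(1939-11-14)
<< 1939-11-14
>> vault carryto(/zegra/snemo, /nuk)
<< ok

Answer: {zegra/, zegra/cru=brucra, zegra/smagrust/, zegra/smagrust/maplar=veji}


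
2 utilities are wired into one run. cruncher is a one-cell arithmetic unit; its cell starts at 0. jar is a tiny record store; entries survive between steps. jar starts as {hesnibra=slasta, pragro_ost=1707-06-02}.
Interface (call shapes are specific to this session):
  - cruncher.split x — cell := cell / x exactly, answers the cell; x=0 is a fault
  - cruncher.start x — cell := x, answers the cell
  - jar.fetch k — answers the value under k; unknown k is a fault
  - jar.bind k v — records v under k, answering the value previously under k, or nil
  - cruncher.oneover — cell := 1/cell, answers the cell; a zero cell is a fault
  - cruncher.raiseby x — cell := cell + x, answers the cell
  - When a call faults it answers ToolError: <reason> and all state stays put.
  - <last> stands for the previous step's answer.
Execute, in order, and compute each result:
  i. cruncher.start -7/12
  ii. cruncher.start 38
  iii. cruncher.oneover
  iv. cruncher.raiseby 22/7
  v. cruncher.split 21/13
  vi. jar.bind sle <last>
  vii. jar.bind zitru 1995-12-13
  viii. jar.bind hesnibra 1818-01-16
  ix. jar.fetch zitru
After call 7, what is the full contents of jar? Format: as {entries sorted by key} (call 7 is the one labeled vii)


Answer: {hesnibra=slasta, pragro_ost=1707-06-02, sle=3653/1862, zitru=1995-12-13}

Derivation:
-- 1. start(-7/12) => -7/12
-- 2. start(38) => 38
-- 3. oneover() => 1/38
-- 4. raiseby(22/7) => 843/266
-- 5. split(21/13) => 3653/1862
-- 6. bind(sle, <last>) => nil
-- 7. bind(zitru, 1995-12-13) => nil
-- 8. bind(hesnibra, 1818-01-16) => slasta
-- 9. fetch(zitru) => 1995-12-13
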